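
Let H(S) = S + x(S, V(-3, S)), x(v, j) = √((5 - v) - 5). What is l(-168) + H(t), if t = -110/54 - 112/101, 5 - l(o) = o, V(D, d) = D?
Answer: 463192/2727 + √2599437/909 ≈ 171.63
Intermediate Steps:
l(o) = 5 - o
t = -8579/2727 (t = -110*1/54 - 112*1/101 = -55/27 - 112/101 = -8579/2727 ≈ -3.1459)
x(v, j) = √(-v)
H(S) = S + √(-S)
l(-168) + H(t) = (5 - 1*(-168)) + (-8579/2727 + √(-1*(-8579/2727))) = (5 + 168) + (-8579/2727 + √(8579/2727)) = 173 + (-8579/2727 + √2599437/909) = 463192/2727 + √2599437/909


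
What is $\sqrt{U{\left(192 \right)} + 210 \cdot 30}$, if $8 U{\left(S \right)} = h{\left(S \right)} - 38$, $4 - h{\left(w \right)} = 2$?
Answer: $\frac{3 \sqrt{2798}}{2} \approx 79.344$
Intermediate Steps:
$h{\left(w \right)} = 2$ ($h{\left(w \right)} = 4 - 2 = 2$)
$U{\left(S \right)} = - \frac{9}{2}$ ($U{\left(S \right)} = \frac{2 - 38}{8} = \frac{1}{8} \left(-36\right) = - \frac{9}{2}$)
$\sqrt{U{\left(192 \right)} + 210 \cdot 30} = \sqrt{- \frac{9}{2} + 210 \cdot 30} = \sqrt{- \frac{9}{2} + 6300} = \sqrt{\frac{12591}{2}} = \frac{3 \sqrt{2798}}{2}$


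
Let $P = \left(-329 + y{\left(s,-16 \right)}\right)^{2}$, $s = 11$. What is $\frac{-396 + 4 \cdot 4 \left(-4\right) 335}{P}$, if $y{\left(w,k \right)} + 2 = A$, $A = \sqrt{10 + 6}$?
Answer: $- \frac{21836}{106929} \approx -0.20421$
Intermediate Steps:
$A = 4$ ($A = \sqrt{16} = 4$)
$y{\left(w,k \right)} = 2$ ($y{\left(w,k \right)} = -2 + 4 = 2$)
$P = 106929$ ($P = \left(-329 + 2\right)^{2} = \left(-327\right)^{2} = 106929$)
$\frac{-396 + 4 \cdot 4 \left(-4\right) 335}{P} = \frac{-396 + 4 \cdot 4 \left(-4\right) 335}{106929} = \left(-396 + 16 \left(-4\right) 335\right) \frac{1}{106929} = \left(-396 - 21440\right) \frac{1}{106929} = \left(-21836\right) \frac{1}{106929} = - \frac{21836}{106929}$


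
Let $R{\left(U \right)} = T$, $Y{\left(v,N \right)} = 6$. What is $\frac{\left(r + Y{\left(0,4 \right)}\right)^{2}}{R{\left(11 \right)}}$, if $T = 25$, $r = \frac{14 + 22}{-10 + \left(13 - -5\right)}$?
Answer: $\frac{441}{100} \approx 4.41$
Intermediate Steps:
$r = \frac{9}{2}$ ($r = \frac{36}{-10 + \left(13 + 5\right)} = \frac{36}{-10 + 18} = \frac{36}{8} = 36 \cdot \frac{1}{8} = \frac{9}{2} \approx 4.5$)
$R{\left(U \right)} = 25$
$\frac{\left(r + Y{\left(0,4 \right)}\right)^{2}}{R{\left(11 \right)}} = \frac{\left(\frac{9}{2} + 6\right)^{2}}{25} = \left(\frac{21}{2}\right)^{2} \cdot \frac{1}{25} = \frac{441}{4} \cdot \frac{1}{25} = \frac{441}{100}$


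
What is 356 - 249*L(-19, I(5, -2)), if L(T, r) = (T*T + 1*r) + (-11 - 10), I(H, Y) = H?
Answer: -85549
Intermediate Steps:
L(T, r) = -21 + r + T**2 (L(T, r) = (T**2 + r) - 21 = (r + T**2) - 21 = -21 + r + T**2)
356 - 249*L(-19, I(5, -2)) = 356 - 249*(-21 + 5 + (-19)**2) = 356 - 249*(-21 + 5 + 361) = 356 - 249*345 = 356 - 85905 = -85549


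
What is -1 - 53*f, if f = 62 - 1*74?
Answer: 635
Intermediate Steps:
f = -12 (f = 62 - 74 = -12)
-1 - 53*f = -1 - 53*(-12) = -1 + 636 = 635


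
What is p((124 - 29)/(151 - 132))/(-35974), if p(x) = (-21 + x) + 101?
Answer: -85/35974 ≈ -0.0023628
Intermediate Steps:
p(x) = 80 + x
p((124 - 29)/(151 - 132))/(-35974) = (80 + (124 - 29)/(151 - 132))/(-35974) = (80 + 95/19)*(-1/35974) = (80 + 95*(1/19))*(-1/35974) = (80 + 5)*(-1/35974) = 85*(-1/35974) = -85/35974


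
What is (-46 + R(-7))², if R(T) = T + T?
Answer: 3600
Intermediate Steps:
R(T) = 2*T
(-46 + R(-7))² = (-46 + 2*(-7))² = (-46 - 14)² = (-60)² = 3600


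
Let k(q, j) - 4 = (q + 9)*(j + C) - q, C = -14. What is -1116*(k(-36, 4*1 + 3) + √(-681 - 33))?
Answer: -255564 - 1116*I*√714 ≈ -2.5556e+5 - 29820.0*I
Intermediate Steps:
k(q, j) = 4 - q + (-14 + j)*(9 + q) (k(q, j) = 4 + ((q + 9)*(j - 14) - q) = 4 + ((9 + q)*(-14 + j) - q) = 4 + ((-14 + j)*(9 + q) - q) = 4 + (-q + (-14 + j)*(9 + q)) = 4 - q + (-14 + j)*(9 + q))
-1116*(k(-36, 4*1 + 3) + √(-681 - 33)) = -1116*((-122 - 15*(-36) + 9*(4*1 + 3) + (4*1 + 3)*(-36)) + √(-681 - 33)) = -1116*((-122 + 540 + 9*(4 + 3) + (4 + 3)*(-36)) + √(-714)) = -1116*((-122 + 540 + 9*7 + 7*(-36)) + I*√714) = -1116*((-122 + 540 + 63 - 252) + I*√714) = -1116*(229 + I*√714) = -255564 - 1116*I*√714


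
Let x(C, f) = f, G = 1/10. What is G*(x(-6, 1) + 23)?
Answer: 12/5 ≈ 2.4000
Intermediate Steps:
G = ⅒ ≈ 0.10000
G*(x(-6, 1) + 23) = (1 + 23)/10 = (⅒)*24 = 12/5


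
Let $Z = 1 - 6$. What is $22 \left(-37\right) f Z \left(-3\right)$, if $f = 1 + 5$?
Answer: $-73260$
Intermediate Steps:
$Z = -5$ ($Z = 1 - 6 = -5$)
$f = 6$
$22 \left(-37\right) f Z \left(-3\right) = 22 \left(-37\right) 6 \left(-5\right) \left(-3\right) = - 814 \left(\left(-30\right) \left(-3\right)\right) = \left(-814\right) 90 = -73260$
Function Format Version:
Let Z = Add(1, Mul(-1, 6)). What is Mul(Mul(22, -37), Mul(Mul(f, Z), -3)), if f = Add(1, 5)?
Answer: -73260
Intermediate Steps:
Z = -5 (Z = Add(1, -6) = -5)
f = 6
Mul(Mul(22, -37), Mul(Mul(f, Z), -3)) = Mul(Mul(22, -37), Mul(Mul(6, -5), -3)) = Mul(-814, Mul(-30, -3)) = Mul(-814, 90) = -73260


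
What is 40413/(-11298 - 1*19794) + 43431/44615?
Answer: -150889781/462389860 ≈ -0.32633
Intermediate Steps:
40413/(-11298 - 1*19794) + 43431/44615 = 40413/(-11298 - 19794) + 43431*(1/44615) = 40413/(-31092) + 43431/44615 = 40413*(-1/31092) + 43431/44615 = -13471/10364 + 43431/44615 = -150889781/462389860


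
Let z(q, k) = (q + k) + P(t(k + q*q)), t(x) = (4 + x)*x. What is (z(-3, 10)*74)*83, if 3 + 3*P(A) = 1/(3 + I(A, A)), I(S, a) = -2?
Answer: 116698/3 ≈ 38899.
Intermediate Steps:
t(x) = x*(4 + x)
P(A) = -2/3 (P(A) = -1 + 1/(3*(3 - 2)) = -1 + (1/3)/1 = -1 + (1/3)*1 = -1 + 1/3 = -2/3)
z(q, k) = -2/3 + k + q (z(q, k) = (q + k) - 2/3 = (k + q) - 2/3 = -2/3 + k + q)
(z(-3, 10)*74)*83 = ((-2/3 + 10 - 3)*74)*83 = ((19/3)*74)*83 = (1406/3)*83 = 116698/3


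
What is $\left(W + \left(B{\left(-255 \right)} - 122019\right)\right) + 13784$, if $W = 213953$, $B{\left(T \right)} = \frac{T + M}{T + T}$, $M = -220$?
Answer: $\frac{10783331}{102} \approx 1.0572 \cdot 10^{5}$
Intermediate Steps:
$B{\left(T \right)} = \frac{-220 + T}{2 T}$ ($B{\left(T \right)} = \frac{T - 220}{T + T} = \frac{-220 + T}{2 T}$)
$\left(W + \left(B{\left(-255 \right)} - 122019\right)\right) + 13784 = \left(213953 - \left(122019 - \frac{-220 - 255}{2 \left(-255\right)}\right)\right) + 13784 = \left(213953 - \left(122019 + \frac{1}{510} \left(-475\right)\right)\right) + 13784 = \left(213953 + \left(\frac{95}{102} - 122019\right)\right) + 13784 = \left(213953 - \frac{12445843}{102}\right) + 13784 = \frac{9377363}{102} + 13784 = \frac{10783331}{102}$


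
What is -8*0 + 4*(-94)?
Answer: -376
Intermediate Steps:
-8*0 + 4*(-94) = 0 - 376 = -376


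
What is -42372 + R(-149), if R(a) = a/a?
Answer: -42371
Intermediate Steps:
R(a) = 1
-42372 + R(-149) = -42372 + 1 = -42371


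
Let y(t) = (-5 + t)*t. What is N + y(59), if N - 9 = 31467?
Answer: 34662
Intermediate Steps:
y(t) = t*(-5 + t)
N = 31476 (N = 9 + 31467 = 31476)
N + y(59) = 31476 + 59*(-5 + 59) = 31476 + 59*54 = 31476 + 3186 = 34662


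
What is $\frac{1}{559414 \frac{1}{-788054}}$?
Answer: $- \frac{394027}{279707} \approx -1.4087$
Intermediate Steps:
$\frac{1}{559414 \frac{1}{-788054}} = \frac{1}{559414 \left(- \frac{1}{788054}\right)} = \frac{1}{- \frac{279707}{394027}} = - \frac{394027}{279707}$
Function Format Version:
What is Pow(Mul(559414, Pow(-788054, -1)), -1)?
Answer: Rational(-394027, 279707) ≈ -1.4087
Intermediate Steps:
Pow(Mul(559414, Pow(-788054, -1)), -1) = Pow(Mul(559414, Rational(-1, 788054)), -1) = Pow(Rational(-279707, 394027), -1) = Rational(-394027, 279707)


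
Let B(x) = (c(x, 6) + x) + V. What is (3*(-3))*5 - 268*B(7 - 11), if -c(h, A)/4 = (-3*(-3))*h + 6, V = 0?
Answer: -31133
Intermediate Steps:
c(h, A) = -24 - 36*h (c(h, A) = -4*((-3*(-3))*h + 6) = -4*(9*h + 6) = -4*(6 + 9*h) = -24 - 36*h)
B(x) = -24 - 35*x (B(x) = ((-24 - 36*x) + x) + 0 = (-24 - 35*x) + 0 = -24 - 35*x)
(3*(-3))*5 - 268*B(7 - 11) = (3*(-3))*5 - 268*(-24 - 35*(7 - 11)) = -9*5 - 268*(-24 - 35*(-4)) = -45 - 268*(-24 + 140) = -45 - 268*116 = -45 - 31088 = -31133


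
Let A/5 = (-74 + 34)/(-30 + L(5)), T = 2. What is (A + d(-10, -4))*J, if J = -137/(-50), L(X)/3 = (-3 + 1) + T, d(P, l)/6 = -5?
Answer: -959/15 ≈ -63.933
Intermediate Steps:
d(P, l) = -30 (d(P, l) = 6*(-5) = -30)
L(X) = 0 (L(X) = 3*((-3 + 1) + 2) = 3*(-2 + 2) = 3*0 = 0)
J = 137/50 (J = -137*(-1/50) = 137/50 ≈ 2.7400)
A = 20/3 (A = 5*((-74 + 34)/(-30 + 0)) = 5*(-40/(-30)) = 5*(-40*(-1/30)) = 5*(4/3) = 20/3 ≈ 6.6667)
(A + d(-10, -4))*J = (20/3 - 30)*(137/50) = -70/3*137/50 = -959/15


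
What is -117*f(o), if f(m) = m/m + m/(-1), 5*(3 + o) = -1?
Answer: -2457/5 ≈ -491.40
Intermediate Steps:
o = -16/5 (o = -3 + (⅕)*(-1) = -3 - ⅕ = -16/5 ≈ -3.2000)
f(m) = 1 - m (f(m) = 1 + m*(-1) = 1 - m)
-117*f(o) = -117*(1 - 1*(-16/5)) = -117*(1 + 16/5) = -117*21/5 = -2457/5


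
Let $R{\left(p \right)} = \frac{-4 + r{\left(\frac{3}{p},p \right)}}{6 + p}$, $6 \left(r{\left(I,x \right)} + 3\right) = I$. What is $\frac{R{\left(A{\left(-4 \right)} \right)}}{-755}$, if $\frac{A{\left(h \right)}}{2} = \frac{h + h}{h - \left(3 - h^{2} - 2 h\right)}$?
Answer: $- \frac{9}{9664} \approx -0.00093129$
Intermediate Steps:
$r{\left(I,x \right)} = -3 + \frac{I}{6}$
$A{\left(h \right)} = \frac{4 h}{-3 + h^{2} + 3 h}$ ($A{\left(h \right)} = 2 \frac{h + h}{h - \left(3 - h^{2} - 2 h\right)} = 2 \frac{2 h}{h + \left(-3 + h^{2} + 2 h\right)} = 2 \frac{2 h}{-3 + h^{2} + 3 h} = \frac{4 h}{-3 + h^{2} + 3 h}$)
$R{\left(p \right)} = \frac{-7 + \frac{1}{2 p}}{6 + p}$ ($R{\left(p \right)} = \frac{-4 - \left(3 - \frac{3 \frac{1}{p}}{6}\right)}{6 + p} = \frac{-4 - \left(3 - \frac{1}{2 p}\right)}{6 + p} = \frac{-7 + \frac{1}{2 p}}{6 + p}$)
$\frac{R{\left(A{\left(-4 \right)} \right)}}{-755} = \frac{\frac{1}{2} \frac{1}{4 \left(-4\right) \frac{1}{-3 + \left(-4\right)^{2} + 3 \left(-4\right)}} \frac{1}{6 + 4 \left(-4\right) \frac{1}{-3 + \left(-4\right)^{2} + 3 \left(-4\right)}} \left(1 - 14 \cdot 4 \left(-4\right) \frac{1}{-3 + \left(-4\right)^{2} + 3 \left(-4\right)}\right)}{-755} = \frac{1 - 14 \cdot 4 \left(-4\right) \frac{1}{-3 + 16 - 12}}{2 \cdot 4 \left(-4\right) \frac{1}{-3 + 16 - 12} \left(6 + 4 \left(-4\right) \frac{1}{-3 + 16 - 12}\right)} \left(- \frac{1}{755}\right) = \frac{1 - 14 \cdot 4 \left(-4\right) 1^{-1}}{2 \cdot 4 \left(-4\right) 1^{-1} \left(6 + 4 \left(-4\right) 1^{-1}\right)} \left(- \frac{1}{755}\right) = \frac{1 - 14 \cdot 4 \left(-4\right) 1}{2 \cdot 4 \left(-4\right) 1 \left(6 + 4 \left(-4\right) 1\right)} \left(- \frac{1}{755}\right) = \frac{1 - -224}{2 \left(-16\right) \left(6 - 16\right)} \left(- \frac{1}{755}\right) = \frac{1}{2} \left(- \frac{1}{16}\right) \frac{1}{-10} \left(1 + 224\right) \left(- \frac{1}{755}\right) = \frac{1}{2} \left(- \frac{1}{16}\right) \left(- \frac{1}{10}\right) 225 \left(- \frac{1}{755}\right) = \frac{45}{64} \left(- \frac{1}{755}\right) = - \frac{9}{9664}$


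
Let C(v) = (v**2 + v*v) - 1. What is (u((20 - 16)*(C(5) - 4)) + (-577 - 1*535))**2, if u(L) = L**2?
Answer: 978938944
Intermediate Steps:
C(v) = -1 + 2*v**2 (C(v) = (v**2 + v**2) - 1 = 2*v**2 - 1 = -1 + 2*v**2)
(u((20 - 16)*(C(5) - 4)) + (-577 - 1*535))**2 = (((20 - 16)*((-1 + 2*5**2) - 4))**2 + (-577 - 1*535))**2 = ((4*((-1 + 2*25) - 4))**2 + (-577 - 535))**2 = ((4*((-1 + 50) - 4))**2 - 1112)**2 = ((4*(49 - 4))**2 - 1112)**2 = ((4*45)**2 - 1112)**2 = (180**2 - 1112)**2 = (32400 - 1112)**2 = 31288**2 = 978938944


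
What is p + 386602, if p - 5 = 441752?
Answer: 828359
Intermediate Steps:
p = 441757 (p = 5 + 441752 = 441757)
p + 386602 = 441757 + 386602 = 828359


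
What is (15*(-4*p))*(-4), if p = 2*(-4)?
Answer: -1920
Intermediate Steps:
p = -8
(15*(-4*p))*(-4) = (15*(-4*(-8)))*(-4) = (15*32)*(-4) = 480*(-4) = -1920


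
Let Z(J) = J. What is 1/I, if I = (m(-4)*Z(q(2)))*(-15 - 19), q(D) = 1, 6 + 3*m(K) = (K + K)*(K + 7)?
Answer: 1/340 ≈ 0.0029412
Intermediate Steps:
m(K) = -2 + 2*K*(7 + K)/3 (m(K) = -2 + ((K + K)*(K + 7))/3 = -2 + ((2*K)*(7 + K))/3 = -2 + (2*K*(7 + K))/3 = -2 + 2*K*(7 + K)/3)
I = 340 (I = ((-2 + (⅔)*(-4)² + (14/3)*(-4))*1)*(-15 - 19) = ((-2 + (⅔)*16 - 56/3)*1)*(-34) = ((-2 + 32/3 - 56/3)*1)*(-34) = -10*1*(-34) = -10*(-34) = 340)
1/I = 1/340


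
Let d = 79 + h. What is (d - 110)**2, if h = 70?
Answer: 1521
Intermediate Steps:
d = 149 (d = 79 + 70 = 149)
(d - 110)**2 = (149 - 110)**2 = 39**2 = 1521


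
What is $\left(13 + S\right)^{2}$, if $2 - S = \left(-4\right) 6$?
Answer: $1521$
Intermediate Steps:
$S = 26$ ($S = 2 - \left(-4\right) 6 = 2 - -24 = 2 + 24 = 26$)
$\left(13 + S\right)^{2} = \left(13 + 26\right)^{2} = 39^{2} = 1521$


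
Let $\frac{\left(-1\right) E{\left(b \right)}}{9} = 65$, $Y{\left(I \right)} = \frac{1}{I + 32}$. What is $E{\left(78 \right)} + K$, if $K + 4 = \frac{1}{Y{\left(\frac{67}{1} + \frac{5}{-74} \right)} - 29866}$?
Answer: $- \frac{128784216489}{218648912} \approx -589.0$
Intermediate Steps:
$Y{\left(I \right)} = \frac{1}{32 + I}$
$E{\left(b \right)} = -585$ ($E{\left(b \right)} = \left(-9\right) 65 = -585$)
$K = - \frac{874602969}{218648912}$ ($K = -4 + \frac{1}{\frac{1}{32 + \left(\frac{67}{1} + \frac{5}{-74}\right)} - 29866} = -4 + \frac{1}{\frac{1}{32 + \left(67 \cdot 1 + 5 \left(- \frac{1}{74}\right)\right)} - 29866} = -4 + \frac{1}{\frac{1}{32 + \left(67 - \frac{5}{74}\right)} - 29866} = -4 + \frac{1}{\frac{1}{32 + \frac{4953}{74}} - 29866} = -4 + \frac{1}{\frac{1}{\frac{7321}{74}} - 29866} = -4 + \frac{1}{\frac{74}{7321} - 29866} = -4 + \frac{1}{- \frac{218648912}{7321}} = -4 - \frac{7321}{218648912} = - \frac{874602969}{218648912} \approx -4.0$)
$E{\left(78 \right)} + K = -585 - \frac{874602969}{218648912} = - \frac{128784216489}{218648912}$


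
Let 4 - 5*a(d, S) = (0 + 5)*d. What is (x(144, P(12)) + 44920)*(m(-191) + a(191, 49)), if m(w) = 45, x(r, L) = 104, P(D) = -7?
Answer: -32687424/5 ≈ -6.5375e+6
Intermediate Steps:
a(d, S) = 4/5 - d (a(d, S) = 4/5 - (0 + 5)*d/5 = 4/5 - d)
(x(144, P(12)) + 44920)*(m(-191) + a(191, 49)) = (104 + 44920)*(45 + (4/5 - 1*191)) = 45024*(45 + (4/5 - 191)) = 45024*(45 - 951/5) = 45024*(-726/5) = -32687424/5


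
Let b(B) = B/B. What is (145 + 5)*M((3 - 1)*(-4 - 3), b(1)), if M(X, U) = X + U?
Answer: -1950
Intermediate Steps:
b(B) = 1
M(X, U) = U + X
(145 + 5)*M((3 - 1)*(-4 - 3), b(1)) = (145 + 5)*(1 + (3 - 1)*(-4 - 3)) = 150*(1 + 2*(-7)) = 150*(1 - 14) = 150*(-13) = -1950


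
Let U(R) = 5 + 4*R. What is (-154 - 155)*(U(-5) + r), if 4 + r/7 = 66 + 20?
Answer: -172731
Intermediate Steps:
r = 574 (r = -28 + 7*(66 + 20) = -28 + 7*86 = -28 + 602 = 574)
(-154 - 155)*(U(-5) + r) = (-154 - 155)*((5 + 4*(-5)) + 574) = -309*((5 - 20) + 574) = -309*(-15 + 574) = -309*559 = -172731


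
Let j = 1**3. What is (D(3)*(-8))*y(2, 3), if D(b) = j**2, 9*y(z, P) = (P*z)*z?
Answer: -32/3 ≈ -10.667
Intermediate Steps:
y(z, P) = P*z**2/9 (y(z, P) = ((P*z)*z)/9 = (P*z**2)/9 = P*z**2/9)
j = 1
D(b) = 1 (D(b) = 1**2 = 1)
(D(3)*(-8))*y(2, 3) = (1*(-8))*((1/9)*3*2**2) = -8*3*4/9 = -8*4/3 = -32/3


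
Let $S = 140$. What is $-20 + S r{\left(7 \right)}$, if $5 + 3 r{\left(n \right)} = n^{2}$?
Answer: $\frac{6100}{3} \approx 2033.3$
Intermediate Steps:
$r{\left(n \right)} = - \frac{5}{3} + \frac{n^{2}}{3}$
$-20 + S r{\left(7 \right)} = -20 + 140 \left(- \frac{5}{3} + \frac{7^{2}}{3}\right) = -20 + 140 \left(- \frac{5}{3} + \frac{1}{3} \cdot 49\right) = -20 + 140 \left(- \frac{5}{3} + \frac{49}{3}\right) = -20 + 140 \cdot \frac{44}{3} = -20 + \frac{6160}{3} = \frac{6100}{3}$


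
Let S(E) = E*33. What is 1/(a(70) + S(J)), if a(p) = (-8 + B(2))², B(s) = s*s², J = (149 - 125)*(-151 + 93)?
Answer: -1/45936 ≈ -2.1769e-5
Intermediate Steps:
J = -1392 (J = 24*(-58) = -1392)
B(s) = s³
a(p) = 0 (a(p) = (-8 + 2³)² = (-8 + 8)² = 0² = 0)
S(E) = 33*E
1/(a(70) + S(J)) = 1/(0 + 33*(-1392)) = 1/(0 - 45936) = 1/(-45936) = -1/45936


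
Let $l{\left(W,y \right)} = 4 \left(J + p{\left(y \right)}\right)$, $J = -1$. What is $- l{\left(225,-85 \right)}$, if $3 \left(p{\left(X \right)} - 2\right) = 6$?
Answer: $-12$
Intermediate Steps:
$p{\left(X \right)} = 4$ ($p{\left(X \right)} = 2 + \frac{1}{3} \cdot 6 = 2 + 2 = 4$)
$l{\left(W,y \right)} = 12$ ($l{\left(W,y \right)} = 4 \left(-1 + 4\right) = 4 \cdot 3 = 12$)
$- l{\left(225,-85 \right)} = \left(-1\right) 12 = -12$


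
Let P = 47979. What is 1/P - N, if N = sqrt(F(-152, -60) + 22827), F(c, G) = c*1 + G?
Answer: 1/47979 - sqrt(22615) ≈ -150.38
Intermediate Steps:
F(c, G) = G + c (F(c, G) = c + G = G + c)
N = sqrt(22615) (N = sqrt((-60 - 152) + 22827) = sqrt(-212 + 22827) = sqrt(22615) ≈ 150.38)
1/P - N = 1/47979 - sqrt(22615)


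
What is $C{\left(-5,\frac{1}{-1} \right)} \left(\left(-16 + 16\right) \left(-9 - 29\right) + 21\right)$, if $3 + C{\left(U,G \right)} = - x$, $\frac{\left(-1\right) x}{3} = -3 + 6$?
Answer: $126$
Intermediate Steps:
$x = -9$ ($x = - 3 \left(-3 + 6\right) = \left(-3\right) 3 = -9$)
$C{\left(U,G \right)} = 6$ ($C{\left(U,G \right)} = -3 - -9 = -3 + 9 = 6$)
$C{\left(-5,\frac{1}{-1} \right)} \left(\left(-16 + 16\right) \left(-9 - 29\right) + 21\right) = 6 \left(\left(-16 + 16\right) \left(-9 - 29\right) + 21\right) = 6 \left(0 \left(-38\right) + 21\right) = 6 \left(0 + 21\right) = 6 \cdot 21 = 126$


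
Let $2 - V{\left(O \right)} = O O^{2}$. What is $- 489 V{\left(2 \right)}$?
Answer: $2934$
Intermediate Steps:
$V{\left(O \right)} = 2 - O^{3}$ ($V{\left(O \right)} = 2 - O O^{2} = 2 - O^{3}$)
$- 489 V{\left(2 \right)} = - 489 \left(2 - 2^{3}\right) = - 489 \left(2 - 8\right) = \left(-489\right) \left(-6\right) = 2934$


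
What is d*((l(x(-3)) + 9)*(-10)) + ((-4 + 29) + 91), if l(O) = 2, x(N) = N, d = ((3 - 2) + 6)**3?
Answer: -37614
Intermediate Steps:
d = 343 (d = (1 + 6)**3 = 7**3 = 343)
d*((l(x(-3)) + 9)*(-10)) + ((-4 + 29) + 91) = 343*((2 + 9)*(-10)) + ((-4 + 29) + 91) = 343*(11*(-10)) + (25 + 91) = 343*(-110) + 116 = -37730 + 116 = -37614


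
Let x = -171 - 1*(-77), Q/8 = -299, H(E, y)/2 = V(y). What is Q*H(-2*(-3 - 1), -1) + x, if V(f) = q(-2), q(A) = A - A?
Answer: -94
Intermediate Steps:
q(A) = 0
V(f) = 0
H(E, y) = 0 (H(E, y) = 2*0 = 0)
Q = -2392 (Q = 8*(-299) = -2392)
x = -94 (x = -171 + 77 = -94)
Q*H(-2*(-3 - 1), -1) + x = -2392*0 - 94 = 0 - 94 = -94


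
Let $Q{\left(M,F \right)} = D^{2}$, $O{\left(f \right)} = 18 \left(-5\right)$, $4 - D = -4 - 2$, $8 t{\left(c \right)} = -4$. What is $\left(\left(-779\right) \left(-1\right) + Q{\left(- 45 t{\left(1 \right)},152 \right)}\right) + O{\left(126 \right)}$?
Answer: $789$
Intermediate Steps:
$t{\left(c \right)} = - \frac{1}{2}$ ($t{\left(c \right)} = \frac{1}{8} \left(-4\right) = - \frac{1}{2}$)
$D = 10$ ($D = 4 - \left(-4 - 2\right) = 4 - -6 = 4 + 6 = 10$)
$O{\left(f \right)} = -90$
$Q{\left(M,F \right)} = 100$ ($Q{\left(M,F \right)} = 10^{2} = 100$)
$\left(\left(-779\right) \left(-1\right) + Q{\left(- 45 t{\left(1 \right)},152 \right)}\right) + O{\left(126 \right)} = \left(\left(-779\right) \left(-1\right) + 100\right) - 90 = \left(779 + 100\right) - 90 = 879 - 90 = 789$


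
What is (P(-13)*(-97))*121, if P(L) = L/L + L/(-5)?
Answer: -211266/5 ≈ -42253.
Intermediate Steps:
P(L) = 1 - L/5 (P(L) = 1 + L*(-1/5) = 1 - L/5)
(P(-13)*(-97))*121 = ((1 - 1/5*(-13))*(-97))*121 = ((1 + 13/5)*(-97))*121 = ((18/5)*(-97))*121 = -1746/5*121 = -211266/5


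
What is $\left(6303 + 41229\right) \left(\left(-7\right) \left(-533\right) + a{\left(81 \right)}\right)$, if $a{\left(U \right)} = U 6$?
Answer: $200442444$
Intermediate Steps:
$a{\left(U \right)} = 6 U$
$\left(6303 + 41229\right) \left(\left(-7\right) \left(-533\right) + a{\left(81 \right)}\right) = \left(6303 + 41229\right) \left(\left(-7\right) \left(-533\right) + 6 \cdot 81\right) = 47532 \left(3731 + 486\right) = 47532 \cdot 4217 = 200442444$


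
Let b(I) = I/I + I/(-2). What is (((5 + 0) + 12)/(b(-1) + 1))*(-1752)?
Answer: -59568/5 ≈ -11914.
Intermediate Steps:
b(I) = 1 - I/2 (b(I) = 1 + I*(-½) = 1 - I/2)
(((5 + 0) + 12)/(b(-1) + 1))*(-1752) = (((5 + 0) + 12)/((1 - ½*(-1)) + 1))*(-1752) = ((5 + 12)/((1 + ½) + 1))*(-1752) = (17/(3/2 + 1))*(-1752) = (17/(5/2))*(-1752) = (17*(⅖))*(-1752) = (34/5)*(-1752) = -59568/5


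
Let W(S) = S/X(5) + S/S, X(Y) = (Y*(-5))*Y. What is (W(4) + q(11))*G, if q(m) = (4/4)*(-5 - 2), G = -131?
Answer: 98774/125 ≈ 790.19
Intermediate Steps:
q(m) = -7 (q(m) = (4*(1/4))*(-7) = 1*(-7) = -7)
X(Y) = -5*Y**2 (X(Y) = (-5*Y)*Y = -5*Y**2)
W(S) = 1 - S/125 (W(S) = S/((-5*5**2)) + S/S = S/((-5*25)) + 1 = S/(-125) + 1 = S*(-1/125) + 1 = -S/125 + 1 = 1 - S/125)
(W(4) + q(11))*G = ((1 - 1/125*4) - 7)*(-131) = ((1 - 4/125) - 7)*(-131) = (121/125 - 7)*(-131) = -754/125*(-131) = 98774/125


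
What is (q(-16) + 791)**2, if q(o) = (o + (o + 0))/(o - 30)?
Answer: 331567681/529 ≈ 6.2678e+5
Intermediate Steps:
q(o) = 2*o/(-30 + o) (q(o) = (o + o)/(-30 + o) = (2*o)/(-30 + o) = 2*o/(-30 + o))
(q(-16) + 791)**2 = (2*(-16)/(-30 - 16) + 791)**2 = (2*(-16)/(-46) + 791)**2 = (2*(-16)*(-1/46) + 791)**2 = (16/23 + 791)**2 = (18209/23)**2 = 331567681/529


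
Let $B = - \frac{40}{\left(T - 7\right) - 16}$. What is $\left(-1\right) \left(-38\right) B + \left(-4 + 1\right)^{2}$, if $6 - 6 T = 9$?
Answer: $\frac{3463}{47} \approx 73.681$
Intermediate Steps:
$T = - \frac{1}{2}$ ($T = 1 - \frac{3}{2} = - \frac{1}{2} \approx -0.5$)
$B = \frac{80}{47}$ ($B = - \frac{40}{\left(- \frac{1}{2} - 7\right) - 16} = - \frac{40}{- \frac{15}{2} - 16} = - \frac{40}{- \frac{47}{2}} = \left(-40\right) \left(- \frac{2}{47}\right) = \frac{80}{47} \approx 1.7021$)
$\left(-1\right) \left(-38\right) B + \left(-4 + 1\right)^{2} = \left(-1\right) \left(-38\right) \frac{80}{47} + \left(-4 + 1\right)^{2} = 38 \cdot \frac{80}{47} + \left(-3\right)^{2} = \frac{3040}{47} + 9 = \frac{3463}{47}$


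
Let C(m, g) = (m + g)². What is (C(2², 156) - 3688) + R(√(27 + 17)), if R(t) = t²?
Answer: 21956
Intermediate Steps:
C(m, g) = (g + m)²
(C(2², 156) - 3688) + R(√(27 + 17)) = ((156 + 2²)² - 3688) + (√(27 + 17))² = ((156 + 4)² - 3688) + (√44)² = (160² - 3688) + (2*√11)² = (25600 - 3688) + 44 = 21912 + 44 = 21956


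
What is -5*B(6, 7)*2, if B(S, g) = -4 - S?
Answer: 100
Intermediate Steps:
-5*B(6, 7)*2 = -5*(-4 - 1*6)*2 = -5*(-4 - 6)*2 = -5*(-10)*2 = 50*2 = 100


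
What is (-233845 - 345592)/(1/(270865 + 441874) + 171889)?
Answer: -412987347943/122511993972 ≈ -3.3710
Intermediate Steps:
(-233845 - 345592)/(1/(270865 + 441874) + 171889) = -579437/(1/712739 + 171889) = -579437/122511993972/712739 = -579437*712739/122511993972 = -412987347943/122511993972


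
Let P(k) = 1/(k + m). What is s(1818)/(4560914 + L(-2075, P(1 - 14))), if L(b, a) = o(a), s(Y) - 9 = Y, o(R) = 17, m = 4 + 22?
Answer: 1827/4560931 ≈ 0.00040058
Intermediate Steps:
m = 26
s(Y) = 9 + Y
P(k) = 1/(26 + k) (P(k) = 1/(k + 26) = 1/(26 + k))
L(b, a) = 17
s(1818)/(4560914 + L(-2075, P(1 - 14))) = (9 + 1818)/(4560914 + 17) = 1827/4560931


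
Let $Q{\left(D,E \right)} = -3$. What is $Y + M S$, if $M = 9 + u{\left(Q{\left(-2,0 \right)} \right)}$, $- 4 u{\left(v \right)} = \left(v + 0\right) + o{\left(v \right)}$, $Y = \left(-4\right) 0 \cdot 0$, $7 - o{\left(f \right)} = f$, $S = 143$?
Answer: $\frac{4147}{4} \approx 1036.8$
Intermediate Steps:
$o{\left(f \right)} = 7 - f$
$Y = 0$ ($Y = 0 \cdot 0 = 0$)
$u{\left(v \right)} = - \frac{7}{4}$ ($u{\left(v \right)} = - \frac{\left(v + 0\right) - \left(-7 + v\right)}{4} = - \frac{v - \left(-7 + v\right)}{4} = \left(- \frac{1}{4}\right) 7 = - \frac{7}{4}$)
$M = \frac{29}{4}$ ($M = 9 - \frac{7}{4} = \frac{29}{4} \approx 7.25$)
$Y + M S = 0 + \frac{29}{4} \cdot 143 = 0 + \frac{4147}{4} = \frac{4147}{4}$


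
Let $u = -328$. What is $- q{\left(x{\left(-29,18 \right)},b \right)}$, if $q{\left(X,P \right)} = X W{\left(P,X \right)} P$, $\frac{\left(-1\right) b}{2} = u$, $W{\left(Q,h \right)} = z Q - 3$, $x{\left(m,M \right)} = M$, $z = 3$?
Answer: $-23202720$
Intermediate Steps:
$W{\left(Q,h \right)} = -3 + 3 Q$ ($W{\left(Q,h \right)} = 3 Q - 3 = -3 + 3 Q$)
$b = 656$ ($b = \left(-2\right) \left(-328\right) = 656$)
$q{\left(X,P \right)} = P X \left(-3 + 3 P\right)$ ($q{\left(X,P \right)} = X \left(-3 + 3 P\right) P = P X \left(-3 + 3 P\right)$)
$- q{\left(x{\left(-29,18 \right)},b \right)} = - 3 \cdot 656 \cdot 18 \left(-1 + 656\right) = - 3 \cdot 656 \cdot 18 \cdot 655 = \left(-1\right) 23202720 = -23202720$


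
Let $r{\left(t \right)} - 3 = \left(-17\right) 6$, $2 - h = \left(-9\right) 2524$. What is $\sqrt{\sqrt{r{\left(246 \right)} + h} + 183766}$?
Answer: $\sqrt{183766 + \sqrt{22619}} \approx 428.85$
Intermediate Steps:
$h = 22718$ ($h = 2 - \left(-9\right) 2524 = 2 - -22716 = 2 + 22716 = 22718$)
$r{\left(t \right)} = -99$ ($r{\left(t \right)} = 3 - 102 = -99$)
$\sqrt{\sqrt{r{\left(246 \right)} + h} + 183766} = \sqrt{\sqrt{-99 + 22718} + 183766} = \sqrt{\sqrt{22619} + 183766} = \sqrt{183766 + \sqrt{22619}}$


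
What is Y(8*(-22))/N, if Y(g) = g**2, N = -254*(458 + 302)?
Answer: -1936/12065 ≈ -0.16046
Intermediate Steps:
N = -193040 (N = -254*760 = -193040)
Y(8*(-22))/N = (8*(-22))**2/(-193040) = (-176)**2*(-1/193040) = 30976*(-1/193040) = -1936/12065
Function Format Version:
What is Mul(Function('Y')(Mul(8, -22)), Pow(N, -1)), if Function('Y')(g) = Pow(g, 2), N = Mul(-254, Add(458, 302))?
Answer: Rational(-1936, 12065) ≈ -0.16046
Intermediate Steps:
N = -193040 (N = Mul(-254, 760) = -193040)
Mul(Function('Y')(Mul(8, -22)), Pow(N, -1)) = Mul(Pow(Mul(8, -22), 2), Pow(-193040, -1)) = Mul(Pow(-176, 2), Rational(-1, 193040)) = Mul(30976, Rational(-1, 193040)) = Rational(-1936, 12065)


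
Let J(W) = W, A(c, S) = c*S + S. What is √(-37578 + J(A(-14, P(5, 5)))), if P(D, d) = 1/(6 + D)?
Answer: I*√4547081/11 ≈ 193.85*I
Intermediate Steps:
A(c, S) = S + S*c (A(c, S) = S*c + S = S + S*c)
√(-37578 + J(A(-14, P(5, 5)))) = √(-37578 + (1 - 14)/(6 + 5)) = √(-37578 - 13/11) = √(-413371/11) = I*√4547081/11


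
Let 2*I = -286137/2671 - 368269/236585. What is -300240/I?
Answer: 94863610474200/17169842161 ≈ 5525.0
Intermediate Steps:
I = -34339684322/631918535 (I = (-286137/2671 - 368269/236585)/2 = (1/2)*(-68679368644/631918535) = -34339684322/631918535 ≈ -54.342)
-300240/I = -300240/(-34339684322/631918535) = -300240*(-631918535/34339684322) = 94863610474200/17169842161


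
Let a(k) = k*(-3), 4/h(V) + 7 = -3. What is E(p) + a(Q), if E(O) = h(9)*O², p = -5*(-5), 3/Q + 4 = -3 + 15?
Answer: -2009/8 ≈ -251.13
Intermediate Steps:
Q = 3/8 (Q = 3/(-4 + (-3 + 15)) = 3/(-4 + 12) = 3/8 ≈ 0.37500)
p = 25
h(V) = -⅖ (h(V) = 4/(-7 - 3) = 4/(-10) = 4*(-⅒) = -⅖)
E(O) = -2*O²/5
a(k) = -3*k
E(p) + a(Q) = -⅖*25² - 3*3/8 = -⅖*625 - 9/8 = -250 - 9/8 = -2009/8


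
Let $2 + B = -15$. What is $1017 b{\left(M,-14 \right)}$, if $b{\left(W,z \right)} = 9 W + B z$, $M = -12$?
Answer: $132210$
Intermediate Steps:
$B = -17$ ($B = -2 - 15 = -17$)
$b{\left(W,z \right)} = - 17 z + 9 W$ ($b{\left(W,z \right)} = 9 W - 17 z = - 17 z + 9 W$)
$1017 b{\left(M,-14 \right)} = 1017 \left(\left(-17\right) \left(-14\right) + 9 \left(-12\right)\right) = 1017 \left(238 - 108\right) = 1017 \cdot 130 = 132210$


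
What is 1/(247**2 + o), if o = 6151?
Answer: 1/67160 ≈ 1.4890e-5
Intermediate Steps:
1/(247**2 + o) = 1/(247**2 + 6151) = 1/(61009 + 6151) = 1/67160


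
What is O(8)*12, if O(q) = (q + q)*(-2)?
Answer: -384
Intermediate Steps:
O(q) = -4*q (O(q) = (2*q)*(-2) = -4*q)
O(8)*12 = -4*8*12 = -32*12 = -384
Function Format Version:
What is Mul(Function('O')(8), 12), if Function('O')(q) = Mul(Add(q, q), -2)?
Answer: -384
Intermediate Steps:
Function('O')(q) = Mul(-4, q) (Function('O')(q) = Mul(Mul(2, q), -2) = Mul(-4, q))
Mul(Function('O')(8), 12) = Mul(Mul(-4, 8), 12) = Mul(-32, 12) = -384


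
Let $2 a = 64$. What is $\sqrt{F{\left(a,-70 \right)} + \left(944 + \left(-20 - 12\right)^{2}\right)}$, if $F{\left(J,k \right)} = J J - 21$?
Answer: $\sqrt{2971} \approx 54.507$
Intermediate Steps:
$a = 32$ ($a = \frac{1}{2} \cdot 64 = 32$)
$F{\left(J,k \right)} = -21 + J^{2}$ ($F{\left(J,k \right)} = J^{2} - 21 = -21 + J^{2}$)
$\sqrt{F{\left(a,-70 \right)} + \left(944 + \left(-20 - 12\right)^{2}\right)} = \sqrt{\left(-21 + 32^{2}\right) + \left(944 + \left(-20 - 12\right)^{2}\right)} = \sqrt{\left(-21 + 1024\right) + \left(944 + \left(-32\right)^{2}\right)} = \sqrt{1003 + \left(944 + 1024\right)} = \sqrt{1003 + 1968} = \sqrt{2971}$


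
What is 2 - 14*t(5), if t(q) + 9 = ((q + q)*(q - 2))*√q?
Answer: 128 - 420*√5 ≈ -811.15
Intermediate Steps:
t(q) = -9 + 2*q^(3/2)*(-2 + q) (t(q) = -9 + ((q + q)*(q - 2))*√q = -9 + ((2*q)*(-2 + q))*√q = -9 + (2*q*(-2 + q))*√q = -9 + 2*q^(3/2)*(-2 + q))
2 - 14*t(5) = 2 - 14*(-9 - 20*√5 + 2*5^(5/2)) = 2 - 14*(-9 - 20*√5 + 2*(25*√5)) = 2 - 14*(-9 - 20*√5 + 50*√5) = 2 - 14*(-9 + 30*√5) = 2 + (126 - 420*√5) = 128 - 420*√5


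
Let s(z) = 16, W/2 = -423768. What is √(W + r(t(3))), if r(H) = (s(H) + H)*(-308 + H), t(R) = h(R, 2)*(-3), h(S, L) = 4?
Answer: 4*I*√53051 ≈ 921.31*I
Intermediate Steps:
W = -847536 (W = 2*(-423768) = -847536)
t(R) = -12 (t(R) = 4*(-3) = -12)
r(H) = (-308 + H)*(16 + H) (r(H) = (16 + H)*(-308 + H) = (-308 + H)*(16 + H))
√(W + r(t(3))) = √(-847536 + (-4928 + (-12)² - 292*(-12))) = √(-847536 + (-4928 + 144 + 3504)) = √(-847536 - 1280) = √(-848816) = 4*I*√53051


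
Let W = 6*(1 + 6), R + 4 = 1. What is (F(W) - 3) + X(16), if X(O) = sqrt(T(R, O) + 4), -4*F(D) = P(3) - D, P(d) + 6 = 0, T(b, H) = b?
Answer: 10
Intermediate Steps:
R = -3 (R = -4 + 1 = -3)
P(d) = -6 (P(d) = -6 + 0 = -6)
W = 42 (W = 6*7 = 42)
F(D) = 3/2 + D/4 (F(D) = -(-6 - D)/4 = 3/2 + D/4)
X(O) = 1 (X(O) = sqrt(-3 + 4) = sqrt(1) = 1)
(F(W) - 3) + X(16) = ((3/2 + (1/4)*42) - 3) + 1 = ((3/2 + 21/2) - 3) + 1 = (12 - 3) + 1 = 9 + 1 = 10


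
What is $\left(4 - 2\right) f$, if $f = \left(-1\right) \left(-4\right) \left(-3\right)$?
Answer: $-24$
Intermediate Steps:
$f = -12$ ($f = 4 \left(-3\right) = -12$)
$\left(4 - 2\right) f = \left(4 - 2\right) \left(-12\right) = 2 \left(-12\right) = -24$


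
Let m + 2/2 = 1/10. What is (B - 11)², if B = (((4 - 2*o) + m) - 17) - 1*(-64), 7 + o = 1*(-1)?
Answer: 303601/100 ≈ 3036.0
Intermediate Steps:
o = -8 (o = -7 + 1*(-1) = -7 - 1 = -8)
m = -9/10 (m = -1 + 1/10 = -1 + ⅒ = -9/10 ≈ -0.90000)
B = 661/10 (B = (((4 - 2*(-8)) - 9/10) - 17) - 1*(-64) = (((4 + 16) - 9/10) - 17) + 64 = ((20 - 9/10) - 17) + 64 = (191/10 - 17) + 64 = 21/10 + 64 = 661/10 ≈ 66.100)
(B - 11)² = (661/10 - 11)² = (551/10)² = 303601/100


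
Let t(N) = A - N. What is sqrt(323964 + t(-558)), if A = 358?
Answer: 4*sqrt(20305) ≈ 569.98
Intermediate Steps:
t(N) = 358 - N
sqrt(323964 + t(-558)) = sqrt(323964 + (358 - 1*(-558))) = sqrt(323964 + (358 + 558)) = sqrt(323964 + 916) = sqrt(324880) = 4*sqrt(20305)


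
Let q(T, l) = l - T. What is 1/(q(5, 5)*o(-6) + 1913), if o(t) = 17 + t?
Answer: 1/1913 ≈ 0.00052274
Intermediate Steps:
1/(q(5, 5)*o(-6) + 1913) = 1/((5 - 1*5)*(17 - 6) + 1913) = 1/((5 - 5)*11 + 1913) = 1/(0*11 + 1913) = 1/(0 + 1913) = 1/1913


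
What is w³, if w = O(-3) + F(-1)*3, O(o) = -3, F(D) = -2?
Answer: -729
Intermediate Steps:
w = -9 (w = -3 - 2*3 = -3 - 6 = -9)
w³ = (-9)³ = -729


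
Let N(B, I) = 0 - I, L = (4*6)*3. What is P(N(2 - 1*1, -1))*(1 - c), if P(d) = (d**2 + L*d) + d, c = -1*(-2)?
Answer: -74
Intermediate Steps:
L = 72 (L = 24*3 = 72)
N(B, I) = -I
c = 2
P(d) = d**2 + 73*d (P(d) = (d**2 + 72*d) + d = d**2 + 73*d)
P(N(2 - 1*1, -1))*(1 - c) = ((-1*(-1))*(73 - 1*(-1)))*(1 - 1*2) = (1*(73 + 1))*(1 - 2) = (1*74)*(-1) = 74*(-1) = -74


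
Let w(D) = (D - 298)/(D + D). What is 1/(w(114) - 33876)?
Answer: -57/1930978 ≈ -2.9519e-5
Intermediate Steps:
w(D) = (-298 + D)/(2*D) (w(D) = (-298 + D)/((2*D)) = (-298 + D)*(1/(2*D)) = (-298 + D)/(2*D))
1/(w(114) - 33876) = 1/((1/2)*(-298 + 114)/114 - 33876) = 1/((1/2)*(1/114)*(-184) - 33876) = 1/(-46/57 - 33876) = 1/(-1930978/57) = -57/1930978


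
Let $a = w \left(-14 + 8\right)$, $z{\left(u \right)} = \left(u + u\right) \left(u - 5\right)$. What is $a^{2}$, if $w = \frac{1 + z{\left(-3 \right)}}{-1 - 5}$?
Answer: $2401$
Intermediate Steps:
$z{\left(u \right)} = 2 u \left(-5 + u\right)$
$w = - \frac{49}{6}$ ($w = \frac{1 + 2 \left(-3\right) \left(-5 - 3\right)}{-1 - 5} = \frac{1 + 2 \left(-3\right) \left(-8\right)}{-6} = \left(1 + 48\right) \left(- \frac{1}{6}\right) = 49 \left(- \frac{1}{6}\right) = - \frac{49}{6} \approx -8.1667$)
$a = 49$ ($a = - \frac{49 \left(-14 + 8\right)}{6} = \left(- \frac{49}{6}\right) \left(-6\right) = 49$)
$a^{2} = 49^{2} = 2401$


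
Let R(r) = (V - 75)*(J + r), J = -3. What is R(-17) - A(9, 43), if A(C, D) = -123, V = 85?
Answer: -77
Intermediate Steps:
R(r) = -30 + 10*r (R(r) = (85 - 75)*(-3 + r) = 10*(-3 + r) = -30 + 10*r)
R(-17) - A(9, 43) = (-30 + 10*(-17)) - 1*(-123) = (-30 - 170) + 123 = -200 + 123 = -77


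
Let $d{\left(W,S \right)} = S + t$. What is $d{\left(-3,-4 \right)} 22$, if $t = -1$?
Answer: $-110$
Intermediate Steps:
$d{\left(W,S \right)} = -1 + S$ ($d{\left(W,S \right)} = S - 1 = -1 + S$)
$d{\left(-3,-4 \right)} 22 = \left(-1 - 4\right) 22 = \left(-5\right) 22 = -110$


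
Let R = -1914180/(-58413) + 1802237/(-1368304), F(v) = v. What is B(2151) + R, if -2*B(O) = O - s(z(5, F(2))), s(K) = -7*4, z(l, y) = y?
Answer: -28188759613355/26642247184 ≈ -1058.0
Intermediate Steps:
s(K) = -28
B(O) = -14 - O/2 (B(O) = -(O - 1*(-28))/2 = -(O + 28)/2 = -(28 + O)/2 = -14 - O/2)
R = 837968693613/26642247184 (R = -1914180*(-1/58413) + 1802237*(-1/1368304) = 638060/19471 - 1802237/1368304 = 837968693613/26642247184 ≈ 31.453)
B(2151) + R = (-14 - ½*2151) + 837968693613/26642247184 = (-14 - 2151/2) + 837968693613/26642247184 = -2179/2 + 837968693613/26642247184 = -28188759613355/26642247184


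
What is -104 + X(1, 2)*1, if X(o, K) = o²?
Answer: -103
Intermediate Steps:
-104 + X(1, 2)*1 = -104 + 1²*1 = -104 + 1*1 = -104 + 1 = -103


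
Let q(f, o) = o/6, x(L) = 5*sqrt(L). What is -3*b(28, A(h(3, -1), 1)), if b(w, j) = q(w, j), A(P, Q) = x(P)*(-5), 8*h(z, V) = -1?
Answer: 25*I*sqrt(2)/8 ≈ 4.4194*I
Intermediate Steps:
q(f, o) = o/6 (q(f, o) = o*(1/6) = o/6)
h(z, V) = -1/8 (h(z, V) = (1/8)*(-1) = -1/8)
A(P, Q) = -25*sqrt(P) (A(P, Q) = (5*sqrt(P))*(-5) = -25*sqrt(P))
b(w, j) = j/6
-3*b(28, A(h(3, -1), 1)) = -(-25*I*sqrt(2)/4)/2 = -(-25)*I*sqrt(2)/8 = 25*I*sqrt(2)/8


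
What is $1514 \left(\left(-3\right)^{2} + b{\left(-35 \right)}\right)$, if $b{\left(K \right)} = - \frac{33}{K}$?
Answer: $\frac{526872}{35} \approx 15053.0$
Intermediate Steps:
$1514 \left(\left(-3\right)^{2} + b{\left(-35 \right)}\right) = 1514 \left(\left(-3\right)^{2} - \frac{33}{-35}\right) = 1514 \left(9 - - \frac{33}{35}\right) = 1514 \left(9 + \frac{33}{35}\right) = 1514 \cdot \frac{348}{35} = \frac{526872}{35}$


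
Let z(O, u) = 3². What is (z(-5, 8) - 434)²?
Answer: 180625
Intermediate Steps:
z(O, u) = 9
(z(-5, 8) - 434)² = (9 - 434)² = (-425)² = 180625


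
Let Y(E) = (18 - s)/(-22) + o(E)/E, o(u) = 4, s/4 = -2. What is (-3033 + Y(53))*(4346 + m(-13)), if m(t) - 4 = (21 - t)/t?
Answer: -7690019088/583 ≈ -1.3190e+7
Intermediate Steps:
s = -8 (s = 4*(-2) = -8)
m(t) = 4 + (21 - t)/t
Y(E) = -13/11 + 4/E (Y(E) = (18 - 1*(-8))/(-22) + 4/E = (18 + 8)*(-1/22) + 4/E = 26*(-1/22) + 4/E = -13/11 + 4/E)
(-3033 + Y(53))*(4346 + m(-13)) = (-3033 + (-13/11 + 4/53))*(4346 + (3 + 21/(-13))) = (-3033 + (-13/11 + 4*(1/53)))*(4346 + (3 + 21*(-1/13))) = (-3033 + (-13/11 + 4/53))*(4346 + (3 - 21/13)) = (-3033 - 645/583)*(4346 + 18/13) = -1768884/583*56516/13 = -7690019088/583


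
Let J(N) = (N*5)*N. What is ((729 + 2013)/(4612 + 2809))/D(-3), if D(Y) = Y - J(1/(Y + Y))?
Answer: -98712/838573 ≈ -0.11771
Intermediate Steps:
J(N) = 5*N² (J(N) = (5*N)*N = 5*N²)
D(Y) = Y - 5/(4*Y²) (D(Y) = Y - 5*(1/(Y + Y))² = Y - 5*(1/(2*Y))² = Y - 5*1/(4*Y²) = Y - 5/(4*Y²))
((729 + 2013)/(4612 + 2809))/D(-3) = ((729 + 2013)/(4612 + 2809))/(-3 - 5/4/(-3)²) = (2742/7421)/(-3 - 5/4*⅑) = (2742*(1/7421))/(-3 - 5/36) = 2742/(7421*(-113/36)) = (2742/7421)*(-36/113) = -98712/838573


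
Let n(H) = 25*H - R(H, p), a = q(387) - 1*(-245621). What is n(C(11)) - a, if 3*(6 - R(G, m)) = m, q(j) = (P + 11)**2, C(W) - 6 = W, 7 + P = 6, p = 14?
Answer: -735892/3 ≈ -2.4530e+5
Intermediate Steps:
P = -1 (P = -7 + 6 = -1)
C(W) = 6 + W
q(j) = 100 (q(j) = (-1 + 11)**2 = 10**2 = 100)
R(G, m) = 6 - m/3
a = 245721 (a = 100 - 1*(-245621) = 100 + 245621 = 245721)
n(H) = -4/3 + 25*H (n(H) = 25*H - (6 - 1/3*14) = 25*H - (6 - 14/3) = 25*H - 1*4/3 = 25*H - 4/3 = -4/3 + 25*H)
n(C(11)) - a = (-4/3 + 25*(6 + 11)) - 1*245721 = (-4/3 + 25*17) - 245721 = (-4/3 + 425) - 245721 = 1271/3 - 245721 = -735892/3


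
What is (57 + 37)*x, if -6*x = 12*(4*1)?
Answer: -752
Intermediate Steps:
x = -8 (x = -2*4*1 = -2*4 = -1/6*48 = -8)
(57 + 37)*x = (57 + 37)*(-8) = 94*(-8) = -752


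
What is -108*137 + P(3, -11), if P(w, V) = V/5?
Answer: -73991/5 ≈ -14798.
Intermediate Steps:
P(w, V) = V/5 (P(w, V) = V*(1/5) = V/5)
-108*137 + P(3, -11) = -108*137 + (1/5)*(-11) = -14796 - 11/5 = -73991/5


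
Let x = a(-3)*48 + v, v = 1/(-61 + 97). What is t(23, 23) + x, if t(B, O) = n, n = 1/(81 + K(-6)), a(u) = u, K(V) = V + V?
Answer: -119197/828 ≈ -143.96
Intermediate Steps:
K(V) = 2*V
v = 1/36 ≈ 0.027778
x = -5183/36 (x = -3*48 + 1/36 = -144 + 1/36 = -5183/36 ≈ -143.97)
n = 1/69 (n = 1/(81 + 2*(-6)) = 1/(81 - 12) = 1/69 ≈ 0.014493)
t(B, O) = 1/69
t(23, 23) + x = 1/69 - 5183/36 = -119197/828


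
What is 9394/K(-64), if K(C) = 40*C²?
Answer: 4697/81920 ≈ 0.057336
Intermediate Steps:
9394/K(-64) = 9394/((40*(-64)²)) = 9394/((40*4096)) = 9394/163840 = 9394*(1/163840) = 4697/81920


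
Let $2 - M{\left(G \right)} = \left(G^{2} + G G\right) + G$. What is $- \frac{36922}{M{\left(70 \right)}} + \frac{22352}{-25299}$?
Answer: $\frac{356760071}{124825266} \approx 2.8581$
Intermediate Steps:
$M{\left(G \right)} = 2 - G - 2 G^{2}$ ($M{\left(G \right)} = 2 - \left(\left(G^{2} + G G\right) + G\right) = 2 - \left(\left(G^{2} + G^{2}\right) + G\right) = 2 - \left(2 G^{2} + G\right) = 2 - \left(G + 2 G^{2}\right) = 2 - G - 2 G^{2}$)
$- \frac{36922}{M{\left(70 \right)}} + \frac{22352}{-25299} = - \frac{36922}{2 - 70 - 2 \cdot 70^{2}} + \frac{22352}{-25299} = - \frac{36922}{2 - 70 - 9800} + 22352 \left(- \frac{1}{25299}\right) = - \frac{36922}{2 - 70 - 9800} - \frac{22352}{25299} = - \frac{36922}{-9868} - \frac{22352}{25299} = \left(-36922\right) \left(- \frac{1}{9868}\right) - \frac{22352}{25299} = \frac{18461}{4934} - \frac{22352}{25299} = \frac{356760071}{124825266}$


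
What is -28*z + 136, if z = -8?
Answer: 360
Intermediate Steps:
-28*z + 136 = -28*(-8) + 136 = 224 + 136 = 360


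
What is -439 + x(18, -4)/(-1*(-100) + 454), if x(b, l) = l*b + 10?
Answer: -121634/277 ≈ -439.11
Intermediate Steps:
x(b, l) = 10 + b*l (x(b, l) = b*l + 10 = 10 + b*l)
-439 + x(18, -4)/(-1*(-100) + 454) = -439 + (10 + 18*(-4))/(-1*(-100) + 454) = -439 + (10 - 72)/(100 + 454) = -439 - 62/554 = -439 + (1/554)*(-62) = -439 - 31/277 = -121634/277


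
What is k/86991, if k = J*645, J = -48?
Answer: -10320/28997 ≈ -0.35590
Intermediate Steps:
k = -30960 (k = -48*645 = -30960)
k/86991 = -30960/86991 = -30960*1/86991 = -10320/28997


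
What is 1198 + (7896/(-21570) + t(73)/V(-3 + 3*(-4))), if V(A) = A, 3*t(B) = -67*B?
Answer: 8453215/6471 ≈ 1306.3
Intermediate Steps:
t(B) = -67*B/3 (t(B) = (-67*B)/3 = -67*B/3)
1198 + (7896/(-21570) + t(73)/V(-3 + 3*(-4))) = 1198 + (7896/(-21570) + (-67/3*73)/(-3 + 3*(-4))) = 1198 + (7896*(-1/21570) - 4891/(3*(-3 - 12))) = 1198 + (-1316/3595 - 4891/3/(-15)) = 1198 + (-1316/3595 - 4891/3*(-1/15)) = 1198 + (-1316/3595 + 4891/45) = 1198 + 700957/6471 = 8453215/6471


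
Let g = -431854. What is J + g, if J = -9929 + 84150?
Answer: -357633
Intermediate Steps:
J = 74221
J + g = 74221 - 431854 = -357633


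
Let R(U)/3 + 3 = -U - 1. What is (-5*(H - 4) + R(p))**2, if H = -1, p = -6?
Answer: 961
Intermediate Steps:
R(U) = -12 - 3*U (R(U) = -9 + 3*(-U - 1) = -9 + 3*(-1 - U) = -9 + (-3 - 3*U) = -12 - 3*U)
(-5*(H - 4) + R(p))**2 = (-5*(-1 - 4) + (-12 - 3*(-6)))**2 = (-5*(-5) + (-12 + 18))**2 = (25 + 6)**2 = 31**2 = 961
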